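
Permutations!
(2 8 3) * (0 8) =[8, 1, 0, 2, 4, 5, 6, 7, 3] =(0 8 3 2)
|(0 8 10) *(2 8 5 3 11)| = 7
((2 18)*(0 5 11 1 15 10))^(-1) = ((0 5 11 1 15 10)(2 18))^(-1) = (0 10 15 1 11 5)(2 18)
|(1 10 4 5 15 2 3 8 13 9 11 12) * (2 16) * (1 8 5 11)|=|(1 10 4 11 12 8 13 9)(2 3 5 15 16)|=40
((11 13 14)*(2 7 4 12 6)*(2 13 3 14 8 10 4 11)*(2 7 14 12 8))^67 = ((2 14 7 11 3 12 6 13)(4 8 10))^67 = (2 11 6 14 3 13 7 12)(4 8 10)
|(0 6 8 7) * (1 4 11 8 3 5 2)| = |(0 6 3 5 2 1 4 11 8 7)| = 10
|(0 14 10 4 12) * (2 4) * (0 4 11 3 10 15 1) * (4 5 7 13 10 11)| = 28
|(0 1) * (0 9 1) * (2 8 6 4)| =|(1 9)(2 8 6 4)| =4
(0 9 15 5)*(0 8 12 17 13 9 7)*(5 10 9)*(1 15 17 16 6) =[7, 15, 2, 3, 4, 8, 1, 0, 12, 17, 9, 11, 16, 5, 14, 10, 6, 13] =(0 7)(1 15 10 9 17 13 5 8 12 16 6)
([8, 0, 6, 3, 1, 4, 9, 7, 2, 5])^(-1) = (0 1 4 5 9 6 2 8)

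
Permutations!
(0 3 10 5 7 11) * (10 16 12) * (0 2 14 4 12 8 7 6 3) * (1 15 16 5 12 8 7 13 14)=(1 15 16 7 11 2)(3 5 6)(4 8 13 14)(10 12)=[0, 15, 1, 5, 8, 6, 3, 11, 13, 9, 12, 2, 10, 14, 4, 16, 7]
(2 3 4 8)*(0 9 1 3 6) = (0 9 1 3 4 8 2 6) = [9, 3, 6, 4, 8, 5, 0, 7, 2, 1]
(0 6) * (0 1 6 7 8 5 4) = (0 7 8 5 4)(1 6) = [7, 6, 2, 3, 0, 4, 1, 8, 5]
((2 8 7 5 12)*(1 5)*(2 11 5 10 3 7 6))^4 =((1 10 3 7)(2 8 6)(5 12 11))^4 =(2 8 6)(5 12 11)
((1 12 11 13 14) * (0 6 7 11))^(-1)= ((0 6 7 11 13 14 1 12))^(-1)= (0 12 1 14 13 11 7 6)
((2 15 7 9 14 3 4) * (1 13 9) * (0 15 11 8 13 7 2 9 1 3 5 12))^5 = ((0 15 2 11 8 13 1 7 3 4 9 14 5 12))^5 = (0 13 9 15 1 14 2 7 5 11 3 12 8 4)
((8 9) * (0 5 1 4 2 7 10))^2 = (0 1 2 10 5 4 7) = ((0 5 1 4 2 7 10)(8 9))^2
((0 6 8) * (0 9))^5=(0 6 8 9)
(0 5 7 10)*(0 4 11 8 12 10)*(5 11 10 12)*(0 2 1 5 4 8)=(12)(0 11)(1 5 7 2)(4 10 8)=[11, 5, 1, 3, 10, 7, 6, 2, 4, 9, 8, 0, 12]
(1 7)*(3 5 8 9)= (1 7)(3 5 8 9)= [0, 7, 2, 5, 4, 8, 6, 1, 9, 3]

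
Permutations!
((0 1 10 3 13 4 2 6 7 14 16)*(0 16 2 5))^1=((16)(0 1 10 3 13 4 5)(2 6 7 14))^1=(16)(0 1 10 3 13 4 5)(2 6 7 14)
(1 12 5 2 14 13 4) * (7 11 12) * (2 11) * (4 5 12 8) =(1 7 2 14 13 5 11 8 4) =[0, 7, 14, 3, 1, 11, 6, 2, 4, 9, 10, 8, 12, 5, 13]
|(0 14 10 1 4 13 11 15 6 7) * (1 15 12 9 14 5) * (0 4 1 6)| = |(0 5 6 7 4 13 11 12 9 14 10 15)| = 12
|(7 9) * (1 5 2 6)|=4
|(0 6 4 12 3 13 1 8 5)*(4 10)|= 10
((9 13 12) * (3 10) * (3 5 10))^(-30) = (13)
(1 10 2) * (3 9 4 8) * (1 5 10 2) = [0, 2, 5, 9, 8, 10, 6, 7, 3, 4, 1] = (1 2 5 10)(3 9 4 8)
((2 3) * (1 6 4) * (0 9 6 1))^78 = (0 6)(4 9)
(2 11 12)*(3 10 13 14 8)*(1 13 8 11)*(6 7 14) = [0, 13, 1, 10, 4, 5, 7, 14, 3, 9, 8, 12, 2, 6, 11] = (1 13 6 7 14 11 12 2)(3 10 8)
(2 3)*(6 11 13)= (2 3)(6 11 13)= [0, 1, 3, 2, 4, 5, 11, 7, 8, 9, 10, 13, 12, 6]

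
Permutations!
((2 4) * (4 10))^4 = (2 10 4)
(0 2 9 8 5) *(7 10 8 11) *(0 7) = [2, 1, 9, 3, 4, 7, 6, 10, 5, 11, 8, 0] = (0 2 9 11)(5 7 10 8)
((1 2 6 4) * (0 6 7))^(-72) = ((0 6 4 1 2 7))^(-72) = (7)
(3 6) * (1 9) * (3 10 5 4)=[0, 9, 2, 6, 3, 4, 10, 7, 8, 1, 5]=(1 9)(3 6 10 5 4)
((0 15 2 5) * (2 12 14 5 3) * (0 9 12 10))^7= (0 15 10)(2 3)(5 14 12 9)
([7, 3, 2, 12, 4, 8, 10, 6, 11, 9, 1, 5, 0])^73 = (0 10 12 6 3 7 1)(5 8 11)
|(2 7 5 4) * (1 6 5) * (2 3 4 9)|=6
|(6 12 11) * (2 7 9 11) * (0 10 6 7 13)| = |(0 10 6 12 2 13)(7 9 11)| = 6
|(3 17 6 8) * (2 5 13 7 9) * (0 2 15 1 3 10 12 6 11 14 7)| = |(0 2 5 13)(1 3 17 11 14 7 9 15)(6 8 10 12)| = 8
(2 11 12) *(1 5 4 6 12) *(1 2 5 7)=(1 7)(2 11)(4 6 12 5)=[0, 7, 11, 3, 6, 4, 12, 1, 8, 9, 10, 2, 5]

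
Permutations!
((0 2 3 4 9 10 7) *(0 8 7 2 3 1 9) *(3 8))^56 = ((0 8 7 3 4)(1 9 10 2))^56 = (10)(0 8 7 3 4)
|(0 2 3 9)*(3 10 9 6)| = |(0 2 10 9)(3 6)| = 4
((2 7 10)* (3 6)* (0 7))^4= (10)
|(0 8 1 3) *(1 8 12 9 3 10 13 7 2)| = |(0 12 9 3)(1 10 13 7 2)| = 20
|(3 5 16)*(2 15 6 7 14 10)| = 6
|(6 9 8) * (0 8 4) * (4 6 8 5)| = 6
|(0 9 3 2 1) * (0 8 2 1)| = 6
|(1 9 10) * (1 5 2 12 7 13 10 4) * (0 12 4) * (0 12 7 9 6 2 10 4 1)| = 12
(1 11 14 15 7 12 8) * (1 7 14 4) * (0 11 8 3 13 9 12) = (0 11 4 1 8 7)(3 13 9 12)(14 15) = [11, 8, 2, 13, 1, 5, 6, 0, 7, 12, 10, 4, 3, 9, 15, 14]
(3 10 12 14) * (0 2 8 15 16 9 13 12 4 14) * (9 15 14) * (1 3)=[2, 3, 8, 10, 9, 5, 6, 7, 14, 13, 4, 11, 0, 12, 1, 16, 15]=(0 2 8 14 1 3 10 4 9 13 12)(15 16)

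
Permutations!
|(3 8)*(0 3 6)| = 4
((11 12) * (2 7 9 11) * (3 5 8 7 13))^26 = ((2 13 3 5 8 7 9 11 12))^26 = (2 12 11 9 7 8 5 3 13)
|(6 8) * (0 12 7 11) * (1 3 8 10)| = 20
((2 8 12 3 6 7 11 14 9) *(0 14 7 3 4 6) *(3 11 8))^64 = ((0 14 9 2 3)(4 6 11 7 8 12))^64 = (0 3 2 9 14)(4 8 11)(6 12 7)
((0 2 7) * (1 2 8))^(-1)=((0 8 1 2 7))^(-1)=(0 7 2 1 8)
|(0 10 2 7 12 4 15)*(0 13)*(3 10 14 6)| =11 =|(0 14 6 3 10 2 7 12 4 15 13)|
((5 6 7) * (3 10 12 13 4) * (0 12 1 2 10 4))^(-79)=(0 13 12)(1 10 2)(3 4)(5 7 6)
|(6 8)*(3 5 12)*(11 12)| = |(3 5 11 12)(6 8)| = 4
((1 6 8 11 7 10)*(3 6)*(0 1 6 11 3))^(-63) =(0 1)(3 10)(6 11)(7 8)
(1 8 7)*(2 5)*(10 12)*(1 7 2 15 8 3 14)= (1 3 14)(2 5 15 8)(10 12)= [0, 3, 5, 14, 4, 15, 6, 7, 2, 9, 12, 11, 10, 13, 1, 8]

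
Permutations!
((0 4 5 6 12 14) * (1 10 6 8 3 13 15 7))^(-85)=(0 15 14 13 12 3 6 8 10 5 1 4 7)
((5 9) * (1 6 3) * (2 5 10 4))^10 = (10)(1 6 3)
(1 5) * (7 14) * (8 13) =(1 5)(7 14)(8 13) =[0, 5, 2, 3, 4, 1, 6, 14, 13, 9, 10, 11, 12, 8, 7]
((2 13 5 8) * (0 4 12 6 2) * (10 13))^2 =((0 4 12 6 2 10 13 5 8))^2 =(0 12 2 13 8 4 6 10 5)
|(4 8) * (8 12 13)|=|(4 12 13 8)|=4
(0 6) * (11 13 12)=(0 6)(11 13 12)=[6, 1, 2, 3, 4, 5, 0, 7, 8, 9, 10, 13, 11, 12]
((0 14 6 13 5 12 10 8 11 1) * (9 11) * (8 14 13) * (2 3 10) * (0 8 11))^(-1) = (0 9 8 1 11 6 14 10 3 2 12 5 13)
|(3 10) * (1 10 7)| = 4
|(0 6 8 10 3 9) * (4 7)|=6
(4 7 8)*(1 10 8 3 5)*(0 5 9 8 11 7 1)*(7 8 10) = (0 5)(1 7 3 9 10 11 8 4) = [5, 7, 2, 9, 1, 0, 6, 3, 4, 10, 11, 8]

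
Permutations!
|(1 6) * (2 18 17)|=6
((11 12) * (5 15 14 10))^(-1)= (5 10 14 15)(11 12)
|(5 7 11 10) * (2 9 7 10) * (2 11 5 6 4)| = 7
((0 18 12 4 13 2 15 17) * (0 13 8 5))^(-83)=(0 18 12 4 8 5)(2 15 17 13)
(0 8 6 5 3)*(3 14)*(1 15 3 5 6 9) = [8, 15, 2, 0, 4, 14, 6, 7, 9, 1, 10, 11, 12, 13, 5, 3] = (0 8 9 1 15 3)(5 14)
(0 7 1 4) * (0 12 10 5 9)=(0 7 1 4 12 10 5 9)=[7, 4, 2, 3, 12, 9, 6, 1, 8, 0, 5, 11, 10]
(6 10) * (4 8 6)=(4 8 6 10)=[0, 1, 2, 3, 8, 5, 10, 7, 6, 9, 4]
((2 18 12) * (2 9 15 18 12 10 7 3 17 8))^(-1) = ((2 12 9 15 18 10 7 3 17 8))^(-1) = (2 8 17 3 7 10 18 15 9 12)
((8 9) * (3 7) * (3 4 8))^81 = ((3 7 4 8 9))^81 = (3 7 4 8 9)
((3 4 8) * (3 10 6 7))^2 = ((3 4 8 10 6 7))^2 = (3 8 6)(4 10 7)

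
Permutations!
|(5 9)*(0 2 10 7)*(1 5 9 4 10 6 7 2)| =8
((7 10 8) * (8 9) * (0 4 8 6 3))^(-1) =(0 3 6 9 10 7 8 4)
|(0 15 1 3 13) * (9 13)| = 6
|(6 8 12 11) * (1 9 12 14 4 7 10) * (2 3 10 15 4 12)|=15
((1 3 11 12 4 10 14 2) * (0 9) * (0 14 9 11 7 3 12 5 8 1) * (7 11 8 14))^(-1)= (0 2 14 5 11 3 7 9 10 4 12 1 8)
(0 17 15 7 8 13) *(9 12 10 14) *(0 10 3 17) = (3 17 15 7 8 13 10 14 9 12) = [0, 1, 2, 17, 4, 5, 6, 8, 13, 12, 14, 11, 3, 10, 9, 7, 16, 15]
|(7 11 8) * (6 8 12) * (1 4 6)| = |(1 4 6 8 7 11 12)| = 7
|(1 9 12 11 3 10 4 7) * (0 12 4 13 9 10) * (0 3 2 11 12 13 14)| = 8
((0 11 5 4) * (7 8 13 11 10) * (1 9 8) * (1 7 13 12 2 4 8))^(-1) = ((0 10 13 11 5 8 12 2 4)(1 9))^(-1) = (0 4 2 12 8 5 11 13 10)(1 9)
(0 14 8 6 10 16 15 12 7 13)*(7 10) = [14, 1, 2, 3, 4, 5, 7, 13, 6, 9, 16, 11, 10, 0, 8, 12, 15] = (0 14 8 6 7 13)(10 16 15 12)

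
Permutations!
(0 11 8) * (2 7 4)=(0 11 8)(2 7 4)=[11, 1, 7, 3, 2, 5, 6, 4, 0, 9, 10, 8]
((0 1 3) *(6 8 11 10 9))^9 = (6 9 10 11 8)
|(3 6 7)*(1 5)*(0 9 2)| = |(0 9 2)(1 5)(3 6 7)| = 6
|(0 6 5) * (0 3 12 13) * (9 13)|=7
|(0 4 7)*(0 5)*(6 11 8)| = |(0 4 7 5)(6 11 8)| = 12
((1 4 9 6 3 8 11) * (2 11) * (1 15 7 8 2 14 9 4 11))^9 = ((1 11 15 7 8 14 9 6 3 2))^9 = (1 2 3 6 9 14 8 7 15 11)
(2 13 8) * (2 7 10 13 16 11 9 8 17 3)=(2 16 11 9 8 7 10 13 17 3)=[0, 1, 16, 2, 4, 5, 6, 10, 7, 8, 13, 9, 12, 17, 14, 15, 11, 3]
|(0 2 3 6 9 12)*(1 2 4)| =8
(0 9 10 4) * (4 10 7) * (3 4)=[9, 1, 2, 4, 0, 5, 6, 3, 8, 7, 10]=(10)(0 9 7 3 4)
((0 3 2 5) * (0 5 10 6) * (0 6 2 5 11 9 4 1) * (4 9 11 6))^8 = (11)(0 5 4)(1 3 6)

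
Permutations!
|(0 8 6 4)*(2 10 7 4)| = 7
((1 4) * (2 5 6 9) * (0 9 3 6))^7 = (0 5 2 9)(1 4)(3 6)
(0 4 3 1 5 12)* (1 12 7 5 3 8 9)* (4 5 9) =(0 5 7 9 1 3 12)(4 8) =[5, 3, 2, 12, 8, 7, 6, 9, 4, 1, 10, 11, 0]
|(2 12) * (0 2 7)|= |(0 2 12 7)|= 4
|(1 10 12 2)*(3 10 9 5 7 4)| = |(1 9 5 7 4 3 10 12 2)| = 9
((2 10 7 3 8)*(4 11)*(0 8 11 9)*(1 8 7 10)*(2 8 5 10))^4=((0 7 3 11 4 9)(1 5 10 2))^4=(0 4 3)(7 9 11)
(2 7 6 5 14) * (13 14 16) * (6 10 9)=(2 7 10 9 6 5 16 13 14)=[0, 1, 7, 3, 4, 16, 5, 10, 8, 6, 9, 11, 12, 14, 2, 15, 13]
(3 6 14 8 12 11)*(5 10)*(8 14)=(14)(3 6 8 12 11)(5 10)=[0, 1, 2, 6, 4, 10, 8, 7, 12, 9, 5, 3, 11, 13, 14]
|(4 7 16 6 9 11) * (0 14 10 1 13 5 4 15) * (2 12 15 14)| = |(0 2 12 15)(1 13 5 4 7 16 6 9 11 14 10)| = 44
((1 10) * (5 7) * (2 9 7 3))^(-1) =((1 10)(2 9 7 5 3))^(-1) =(1 10)(2 3 5 7 9)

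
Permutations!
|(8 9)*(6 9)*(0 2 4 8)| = |(0 2 4 8 6 9)| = 6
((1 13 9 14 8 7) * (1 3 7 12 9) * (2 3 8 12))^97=(1 13)(2 3 7 8)(9 14 12)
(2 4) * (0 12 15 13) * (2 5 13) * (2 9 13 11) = (0 12 15 9 13)(2 4 5 11) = [12, 1, 4, 3, 5, 11, 6, 7, 8, 13, 10, 2, 15, 0, 14, 9]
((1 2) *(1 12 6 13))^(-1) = (1 13 6 12 2)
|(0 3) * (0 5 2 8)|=|(0 3 5 2 8)|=5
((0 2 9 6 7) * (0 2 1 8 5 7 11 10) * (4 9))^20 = (0 11 9 2 5 1 10 6 4 7 8)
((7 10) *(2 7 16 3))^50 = ((2 7 10 16 3))^50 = (16)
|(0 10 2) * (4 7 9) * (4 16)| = |(0 10 2)(4 7 9 16)| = 12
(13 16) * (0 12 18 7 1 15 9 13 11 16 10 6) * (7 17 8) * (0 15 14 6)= [12, 14, 2, 3, 4, 5, 15, 1, 7, 13, 0, 16, 18, 10, 6, 9, 11, 8, 17]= (0 12 18 17 8 7 1 14 6 15 9 13 10)(11 16)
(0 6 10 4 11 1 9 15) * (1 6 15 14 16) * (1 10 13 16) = (0 15)(1 9 14)(4 11 6 13 16 10) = [15, 9, 2, 3, 11, 5, 13, 7, 8, 14, 4, 6, 12, 16, 1, 0, 10]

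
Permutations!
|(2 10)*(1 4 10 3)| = |(1 4 10 2 3)| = 5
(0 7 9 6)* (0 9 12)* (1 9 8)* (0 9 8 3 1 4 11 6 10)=(0 7 12 9 10)(1 8 4 11 6 3)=[7, 8, 2, 1, 11, 5, 3, 12, 4, 10, 0, 6, 9]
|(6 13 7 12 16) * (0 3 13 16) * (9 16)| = 15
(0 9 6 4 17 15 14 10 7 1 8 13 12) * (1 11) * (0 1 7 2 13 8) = (0 9 6 4 17 15 14 10 2 13 12 1)(7 11) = [9, 0, 13, 3, 17, 5, 4, 11, 8, 6, 2, 7, 1, 12, 10, 14, 16, 15]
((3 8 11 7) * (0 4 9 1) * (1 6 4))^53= (0 1)(3 8 11 7)(4 6 9)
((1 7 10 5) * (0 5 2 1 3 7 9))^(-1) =((0 5 3 7 10 2 1 9))^(-1) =(0 9 1 2 10 7 3 5)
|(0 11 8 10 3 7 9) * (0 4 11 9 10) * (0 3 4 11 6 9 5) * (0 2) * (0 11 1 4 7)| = |(0 5 2 11 8 3)(1 4 6 9)(7 10)| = 12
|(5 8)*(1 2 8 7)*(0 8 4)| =|(0 8 5 7 1 2 4)| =7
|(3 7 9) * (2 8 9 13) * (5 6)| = 6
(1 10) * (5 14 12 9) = [0, 10, 2, 3, 4, 14, 6, 7, 8, 5, 1, 11, 9, 13, 12] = (1 10)(5 14 12 9)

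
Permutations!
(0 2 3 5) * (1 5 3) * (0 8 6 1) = [2, 5, 0, 3, 4, 8, 1, 7, 6] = (0 2)(1 5 8 6)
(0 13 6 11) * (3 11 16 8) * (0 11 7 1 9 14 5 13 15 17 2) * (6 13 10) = (0 15 17 2)(1 9 14 5 10 6 16 8 3 7) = [15, 9, 0, 7, 4, 10, 16, 1, 3, 14, 6, 11, 12, 13, 5, 17, 8, 2]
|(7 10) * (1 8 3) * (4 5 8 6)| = 6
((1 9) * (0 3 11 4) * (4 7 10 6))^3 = (0 7 4 11 6 3 10)(1 9)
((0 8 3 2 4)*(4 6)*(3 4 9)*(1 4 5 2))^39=(0 2 3)(1 8 6)(4 5 9)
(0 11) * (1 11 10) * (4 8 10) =(0 4 8 10 1 11) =[4, 11, 2, 3, 8, 5, 6, 7, 10, 9, 1, 0]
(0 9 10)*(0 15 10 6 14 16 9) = (6 14 16 9)(10 15) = [0, 1, 2, 3, 4, 5, 14, 7, 8, 6, 15, 11, 12, 13, 16, 10, 9]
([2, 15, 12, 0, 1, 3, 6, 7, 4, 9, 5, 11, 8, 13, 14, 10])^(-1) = (0 3 5 10 15 1 4 8 12 2)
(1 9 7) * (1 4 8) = (1 9 7 4 8) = [0, 9, 2, 3, 8, 5, 6, 4, 1, 7]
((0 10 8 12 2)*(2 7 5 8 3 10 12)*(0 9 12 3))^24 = ((0 3 10)(2 9 12 7 5 8))^24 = (12)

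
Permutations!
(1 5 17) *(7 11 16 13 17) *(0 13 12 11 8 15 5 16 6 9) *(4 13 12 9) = (0 12 11 6 4 13 17 1 16 9)(5 7 8 15) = [12, 16, 2, 3, 13, 7, 4, 8, 15, 0, 10, 6, 11, 17, 14, 5, 9, 1]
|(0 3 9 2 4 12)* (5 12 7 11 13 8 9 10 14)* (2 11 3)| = |(0 2 4 7 3 10 14 5 12)(8 9 11 13)| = 36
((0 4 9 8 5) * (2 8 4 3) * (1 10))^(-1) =((0 3 2 8 5)(1 10)(4 9))^(-1) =(0 5 8 2 3)(1 10)(4 9)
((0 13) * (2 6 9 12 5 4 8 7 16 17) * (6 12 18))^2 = ((0 13)(2 12 5 4 8 7 16 17)(6 9 18))^2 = (2 5 8 16)(4 7 17 12)(6 18 9)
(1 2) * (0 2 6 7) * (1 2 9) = [9, 6, 2, 3, 4, 5, 7, 0, 8, 1] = (0 9 1 6 7)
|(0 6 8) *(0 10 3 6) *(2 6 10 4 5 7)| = |(2 6 8 4 5 7)(3 10)| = 6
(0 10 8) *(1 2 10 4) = (0 4 1 2 10 8) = [4, 2, 10, 3, 1, 5, 6, 7, 0, 9, 8]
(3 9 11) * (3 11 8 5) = (11)(3 9 8 5) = [0, 1, 2, 9, 4, 3, 6, 7, 5, 8, 10, 11]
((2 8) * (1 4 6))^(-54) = ((1 4 6)(2 8))^(-54) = (8)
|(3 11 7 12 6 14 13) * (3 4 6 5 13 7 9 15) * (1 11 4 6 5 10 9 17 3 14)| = |(1 11 17 3 4 5 13 6)(7 12 10 9 15 14)| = 24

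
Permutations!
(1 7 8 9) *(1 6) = (1 7 8 9 6) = [0, 7, 2, 3, 4, 5, 1, 8, 9, 6]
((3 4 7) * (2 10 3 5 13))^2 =((2 10 3 4 7 5 13))^2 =(2 3 7 13 10 4 5)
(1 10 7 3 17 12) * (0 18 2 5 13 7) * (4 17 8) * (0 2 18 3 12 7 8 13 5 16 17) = [3, 10, 16, 13, 0, 5, 6, 12, 4, 9, 2, 11, 1, 8, 14, 15, 17, 7, 18] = (18)(0 3 13 8 4)(1 10 2 16 17 7 12)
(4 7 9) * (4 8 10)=(4 7 9 8 10)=[0, 1, 2, 3, 7, 5, 6, 9, 10, 8, 4]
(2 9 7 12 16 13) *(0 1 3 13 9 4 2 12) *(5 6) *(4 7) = (0 1 3 13 12 16 9 4 2 7)(5 6) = [1, 3, 7, 13, 2, 6, 5, 0, 8, 4, 10, 11, 16, 12, 14, 15, 9]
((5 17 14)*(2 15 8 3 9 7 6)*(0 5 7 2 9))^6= ((0 5 17 14 7 6 9 2 15 8 3))^6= (0 9 5 2 17 15 14 8 7 3 6)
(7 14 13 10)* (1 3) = [0, 3, 2, 1, 4, 5, 6, 14, 8, 9, 7, 11, 12, 10, 13] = (1 3)(7 14 13 10)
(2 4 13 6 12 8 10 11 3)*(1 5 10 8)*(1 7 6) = [0, 5, 4, 2, 13, 10, 12, 6, 8, 9, 11, 3, 7, 1] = (1 5 10 11 3 2 4 13)(6 12 7)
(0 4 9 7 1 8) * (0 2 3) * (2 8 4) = (0 2 3)(1 4 9 7) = [2, 4, 3, 0, 9, 5, 6, 1, 8, 7]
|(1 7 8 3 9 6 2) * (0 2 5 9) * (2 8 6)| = |(0 8 3)(1 7 6 5 9 2)| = 6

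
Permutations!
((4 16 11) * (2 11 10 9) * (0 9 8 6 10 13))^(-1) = (0 13 16 4 11 2 9)(6 8 10)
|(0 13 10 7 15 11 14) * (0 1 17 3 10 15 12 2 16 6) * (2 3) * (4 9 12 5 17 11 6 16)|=36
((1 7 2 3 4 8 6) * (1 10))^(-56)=((1 7 2 3 4 8 6 10))^(-56)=(10)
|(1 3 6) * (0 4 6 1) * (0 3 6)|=|(0 4)(1 6 3)|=6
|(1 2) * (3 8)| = 2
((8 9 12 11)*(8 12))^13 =(8 9)(11 12)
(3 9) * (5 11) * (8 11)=(3 9)(5 8 11)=[0, 1, 2, 9, 4, 8, 6, 7, 11, 3, 10, 5]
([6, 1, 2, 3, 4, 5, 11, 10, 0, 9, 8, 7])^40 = (0 10 11)(6 8 7)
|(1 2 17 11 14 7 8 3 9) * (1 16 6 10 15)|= |(1 2 17 11 14 7 8 3 9 16 6 10 15)|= 13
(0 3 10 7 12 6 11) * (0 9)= (0 3 10 7 12 6 11 9)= [3, 1, 2, 10, 4, 5, 11, 12, 8, 0, 7, 9, 6]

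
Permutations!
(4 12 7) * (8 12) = (4 8 12 7) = [0, 1, 2, 3, 8, 5, 6, 4, 12, 9, 10, 11, 7]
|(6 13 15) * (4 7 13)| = 5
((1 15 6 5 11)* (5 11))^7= (1 11 6 15)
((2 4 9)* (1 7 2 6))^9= (1 4)(2 6)(7 9)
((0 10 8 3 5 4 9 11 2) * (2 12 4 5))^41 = ((0 10 8 3 2)(4 9 11 12))^41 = (0 10 8 3 2)(4 9 11 12)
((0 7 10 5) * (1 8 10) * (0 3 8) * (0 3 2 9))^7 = (0 2 10 3 7 9 5 8 1)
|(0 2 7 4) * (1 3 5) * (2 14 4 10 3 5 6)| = |(0 14 4)(1 5)(2 7 10 3 6)| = 30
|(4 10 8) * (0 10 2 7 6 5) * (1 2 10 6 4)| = 6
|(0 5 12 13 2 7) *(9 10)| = |(0 5 12 13 2 7)(9 10)| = 6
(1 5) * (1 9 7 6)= (1 5 9 7 6)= [0, 5, 2, 3, 4, 9, 1, 6, 8, 7]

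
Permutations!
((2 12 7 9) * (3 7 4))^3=(2 3)(4 9)(7 12)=((2 12 4 3 7 9))^3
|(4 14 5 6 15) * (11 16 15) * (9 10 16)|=9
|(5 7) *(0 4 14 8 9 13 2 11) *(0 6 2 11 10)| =10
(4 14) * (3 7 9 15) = [0, 1, 2, 7, 14, 5, 6, 9, 8, 15, 10, 11, 12, 13, 4, 3] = (3 7 9 15)(4 14)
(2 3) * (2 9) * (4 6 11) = (2 3 9)(4 6 11) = [0, 1, 3, 9, 6, 5, 11, 7, 8, 2, 10, 4]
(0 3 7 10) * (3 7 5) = (0 7 10)(3 5) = [7, 1, 2, 5, 4, 3, 6, 10, 8, 9, 0]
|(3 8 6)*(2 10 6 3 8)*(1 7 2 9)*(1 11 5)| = 10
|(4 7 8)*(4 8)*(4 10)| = |(4 7 10)| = 3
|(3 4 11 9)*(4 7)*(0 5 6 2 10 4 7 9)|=14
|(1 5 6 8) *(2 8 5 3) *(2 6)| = |(1 3 6 5 2 8)| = 6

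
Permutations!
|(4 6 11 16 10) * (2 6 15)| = |(2 6 11 16 10 4 15)| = 7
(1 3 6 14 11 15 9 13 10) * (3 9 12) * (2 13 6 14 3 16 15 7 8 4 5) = [0, 9, 13, 14, 5, 2, 3, 8, 4, 6, 1, 7, 16, 10, 11, 12, 15] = (1 9 6 3 14 11 7 8 4 5 2 13 10)(12 16 15)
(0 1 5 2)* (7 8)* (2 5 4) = (0 1 4 2)(7 8) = [1, 4, 0, 3, 2, 5, 6, 8, 7]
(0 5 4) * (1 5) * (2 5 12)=(0 1 12 2 5 4)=[1, 12, 5, 3, 0, 4, 6, 7, 8, 9, 10, 11, 2]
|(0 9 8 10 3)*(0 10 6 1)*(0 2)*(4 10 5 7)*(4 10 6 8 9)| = 20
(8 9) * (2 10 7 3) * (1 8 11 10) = (1 8 9 11 10 7 3 2) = [0, 8, 1, 2, 4, 5, 6, 3, 9, 11, 7, 10]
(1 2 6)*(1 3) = (1 2 6 3) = [0, 2, 6, 1, 4, 5, 3]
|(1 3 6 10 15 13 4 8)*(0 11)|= 8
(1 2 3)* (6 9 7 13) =(1 2 3)(6 9 7 13) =[0, 2, 3, 1, 4, 5, 9, 13, 8, 7, 10, 11, 12, 6]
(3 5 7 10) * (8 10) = (3 5 7 8 10) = [0, 1, 2, 5, 4, 7, 6, 8, 10, 9, 3]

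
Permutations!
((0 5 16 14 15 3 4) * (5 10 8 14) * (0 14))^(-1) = (0 8 10)(3 15 14 4)(5 16)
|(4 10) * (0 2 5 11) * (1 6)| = |(0 2 5 11)(1 6)(4 10)| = 4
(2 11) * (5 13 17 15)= (2 11)(5 13 17 15)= [0, 1, 11, 3, 4, 13, 6, 7, 8, 9, 10, 2, 12, 17, 14, 5, 16, 15]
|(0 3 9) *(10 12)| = 6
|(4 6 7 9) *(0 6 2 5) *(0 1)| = 8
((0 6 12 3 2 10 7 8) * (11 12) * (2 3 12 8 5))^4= (12)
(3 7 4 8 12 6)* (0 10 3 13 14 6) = (0 10 3 7 4 8 12)(6 13 14) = [10, 1, 2, 7, 8, 5, 13, 4, 12, 9, 3, 11, 0, 14, 6]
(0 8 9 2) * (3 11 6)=(0 8 9 2)(3 11 6)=[8, 1, 0, 11, 4, 5, 3, 7, 9, 2, 10, 6]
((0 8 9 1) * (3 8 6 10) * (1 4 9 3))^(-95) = (0 6 10 1)(3 8)(4 9)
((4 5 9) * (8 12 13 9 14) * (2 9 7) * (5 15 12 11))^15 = (2 9 4 15 12 13 7)(5 11 8 14)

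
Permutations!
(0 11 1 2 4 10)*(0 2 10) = (0 11 1 10 2 4) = [11, 10, 4, 3, 0, 5, 6, 7, 8, 9, 2, 1]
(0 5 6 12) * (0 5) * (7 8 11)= (5 6 12)(7 8 11)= [0, 1, 2, 3, 4, 6, 12, 8, 11, 9, 10, 7, 5]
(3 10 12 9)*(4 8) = (3 10 12 9)(4 8) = [0, 1, 2, 10, 8, 5, 6, 7, 4, 3, 12, 11, 9]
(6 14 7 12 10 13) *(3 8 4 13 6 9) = (3 8 4 13 9)(6 14 7 12 10) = [0, 1, 2, 8, 13, 5, 14, 12, 4, 3, 6, 11, 10, 9, 7]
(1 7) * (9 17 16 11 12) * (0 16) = (0 16 11 12 9 17)(1 7) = [16, 7, 2, 3, 4, 5, 6, 1, 8, 17, 10, 12, 9, 13, 14, 15, 11, 0]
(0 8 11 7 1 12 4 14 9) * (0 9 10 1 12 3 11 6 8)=(1 3 11 7 12 4 14 10)(6 8)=[0, 3, 2, 11, 14, 5, 8, 12, 6, 9, 1, 7, 4, 13, 10]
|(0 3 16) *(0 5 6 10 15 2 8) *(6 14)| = |(0 3 16 5 14 6 10 15 2 8)| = 10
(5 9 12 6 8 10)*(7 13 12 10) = (5 9 10)(6 8 7 13 12) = [0, 1, 2, 3, 4, 9, 8, 13, 7, 10, 5, 11, 6, 12]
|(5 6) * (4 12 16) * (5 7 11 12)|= 7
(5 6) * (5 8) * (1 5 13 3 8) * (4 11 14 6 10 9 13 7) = (1 5 10 9 13 3 8 7 4 11 14 6) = [0, 5, 2, 8, 11, 10, 1, 4, 7, 13, 9, 14, 12, 3, 6]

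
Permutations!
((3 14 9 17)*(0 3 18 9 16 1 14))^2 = (1 16 14)(9 18 17)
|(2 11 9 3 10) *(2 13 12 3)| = |(2 11 9)(3 10 13 12)| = 12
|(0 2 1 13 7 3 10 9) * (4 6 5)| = 24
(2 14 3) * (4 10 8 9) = [0, 1, 14, 2, 10, 5, 6, 7, 9, 4, 8, 11, 12, 13, 3] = (2 14 3)(4 10 8 9)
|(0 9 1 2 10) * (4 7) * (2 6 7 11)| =9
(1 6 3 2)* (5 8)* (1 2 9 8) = (1 6 3 9 8 5) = [0, 6, 2, 9, 4, 1, 3, 7, 5, 8]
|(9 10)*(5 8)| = 2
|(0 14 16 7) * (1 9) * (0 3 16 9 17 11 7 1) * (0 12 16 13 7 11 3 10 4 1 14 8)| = |(0 8)(1 17 3 13 7 10 4)(9 12 16 14)| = 28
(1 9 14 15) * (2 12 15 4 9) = (1 2 12 15)(4 9 14) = [0, 2, 12, 3, 9, 5, 6, 7, 8, 14, 10, 11, 15, 13, 4, 1]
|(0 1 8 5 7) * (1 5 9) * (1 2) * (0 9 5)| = |(1 8 5 7 9 2)| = 6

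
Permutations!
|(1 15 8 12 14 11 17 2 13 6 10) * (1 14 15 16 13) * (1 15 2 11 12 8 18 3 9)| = 12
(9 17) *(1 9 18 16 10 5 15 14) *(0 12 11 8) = [12, 9, 2, 3, 4, 15, 6, 7, 0, 17, 5, 8, 11, 13, 1, 14, 10, 18, 16] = (0 12 11 8)(1 9 17 18 16 10 5 15 14)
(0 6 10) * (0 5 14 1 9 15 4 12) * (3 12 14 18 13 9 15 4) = [6, 15, 2, 12, 14, 18, 10, 7, 8, 4, 5, 11, 0, 9, 1, 3, 16, 17, 13] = (0 6 10 5 18 13 9 4 14 1 15 3 12)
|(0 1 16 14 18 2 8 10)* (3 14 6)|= 10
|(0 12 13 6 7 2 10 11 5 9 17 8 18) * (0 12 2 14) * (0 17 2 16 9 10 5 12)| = 15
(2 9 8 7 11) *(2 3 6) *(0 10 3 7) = (0 10 3 6 2 9 8)(7 11) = [10, 1, 9, 6, 4, 5, 2, 11, 0, 8, 3, 7]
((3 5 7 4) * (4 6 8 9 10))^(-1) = (3 4 10 9 8 6 7 5)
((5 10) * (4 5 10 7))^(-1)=(10)(4 7 5)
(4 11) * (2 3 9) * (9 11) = [0, 1, 3, 11, 9, 5, 6, 7, 8, 2, 10, 4] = (2 3 11 4 9)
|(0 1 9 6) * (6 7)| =5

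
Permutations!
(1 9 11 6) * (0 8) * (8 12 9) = (0 12 9 11 6 1 8) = [12, 8, 2, 3, 4, 5, 1, 7, 0, 11, 10, 6, 9]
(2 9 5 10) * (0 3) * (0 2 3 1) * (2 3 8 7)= (0 1)(2 9 5 10 8 7)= [1, 0, 9, 3, 4, 10, 6, 2, 7, 5, 8]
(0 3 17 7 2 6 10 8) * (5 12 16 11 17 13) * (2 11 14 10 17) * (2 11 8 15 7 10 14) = [3, 1, 6, 13, 4, 12, 17, 8, 0, 9, 15, 11, 16, 5, 14, 7, 2, 10] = (0 3 13 5 12 16 2 6 17 10 15 7 8)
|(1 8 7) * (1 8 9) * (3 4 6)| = |(1 9)(3 4 6)(7 8)| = 6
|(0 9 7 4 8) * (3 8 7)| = |(0 9 3 8)(4 7)| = 4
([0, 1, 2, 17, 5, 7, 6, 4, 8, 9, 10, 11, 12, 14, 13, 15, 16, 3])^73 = (3 17)(4 5 7)(13 14)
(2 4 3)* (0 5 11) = (0 5 11)(2 4 3) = [5, 1, 4, 2, 3, 11, 6, 7, 8, 9, 10, 0]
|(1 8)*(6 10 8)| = |(1 6 10 8)| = 4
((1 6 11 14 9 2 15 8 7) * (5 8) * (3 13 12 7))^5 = ((1 6 11 14 9 2 15 5 8 3 13 12 7))^5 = (1 2 13 11 5 7 9 3 6 15 12 14 8)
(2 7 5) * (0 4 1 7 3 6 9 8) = (0 4 1 7 5 2 3 6 9 8) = [4, 7, 3, 6, 1, 2, 9, 5, 0, 8]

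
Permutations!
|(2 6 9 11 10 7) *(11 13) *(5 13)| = |(2 6 9 5 13 11 10 7)| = 8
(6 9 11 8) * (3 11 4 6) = (3 11 8)(4 6 9) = [0, 1, 2, 11, 6, 5, 9, 7, 3, 4, 10, 8]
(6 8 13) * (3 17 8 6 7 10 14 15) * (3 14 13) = (3 17 8)(7 10 13)(14 15) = [0, 1, 2, 17, 4, 5, 6, 10, 3, 9, 13, 11, 12, 7, 15, 14, 16, 8]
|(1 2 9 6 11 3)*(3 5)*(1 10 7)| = 9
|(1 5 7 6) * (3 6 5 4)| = |(1 4 3 6)(5 7)| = 4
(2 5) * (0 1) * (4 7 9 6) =(0 1)(2 5)(4 7 9 6) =[1, 0, 5, 3, 7, 2, 4, 9, 8, 6]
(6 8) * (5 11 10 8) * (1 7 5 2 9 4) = (1 7 5 11 10 8 6 2 9 4) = [0, 7, 9, 3, 1, 11, 2, 5, 6, 4, 8, 10]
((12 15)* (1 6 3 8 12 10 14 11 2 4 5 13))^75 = (1 4 14 12 6 5 11 15 3 13 2 10 8)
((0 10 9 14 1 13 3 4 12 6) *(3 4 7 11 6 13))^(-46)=((0 10 9 14 1 3 7 11 6)(4 12 13))^(-46)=(0 6 11 7 3 1 14 9 10)(4 13 12)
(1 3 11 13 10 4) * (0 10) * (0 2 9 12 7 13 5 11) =(0 10 4 1 3)(2 9 12 7 13)(5 11) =[10, 3, 9, 0, 1, 11, 6, 13, 8, 12, 4, 5, 7, 2]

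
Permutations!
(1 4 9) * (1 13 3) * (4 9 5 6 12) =[0, 9, 2, 1, 5, 6, 12, 7, 8, 13, 10, 11, 4, 3] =(1 9 13 3)(4 5 6 12)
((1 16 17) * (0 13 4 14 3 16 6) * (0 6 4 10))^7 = ((0 13 10)(1 4 14 3 16 17))^7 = (0 13 10)(1 4 14 3 16 17)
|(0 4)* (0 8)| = 3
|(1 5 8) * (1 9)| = 4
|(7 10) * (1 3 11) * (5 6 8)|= 6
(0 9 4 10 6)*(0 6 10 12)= (0 9 4 12)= [9, 1, 2, 3, 12, 5, 6, 7, 8, 4, 10, 11, 0]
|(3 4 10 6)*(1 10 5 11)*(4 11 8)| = |(1 10 6 3 11)(4 5 8)| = 15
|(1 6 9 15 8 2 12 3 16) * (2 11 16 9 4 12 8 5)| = |(1 6 4 12 3 9 15 5 2 8 11 16)| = 12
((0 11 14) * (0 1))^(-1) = (0 1 14 11)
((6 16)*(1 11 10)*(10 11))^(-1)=((1 10)(6 16))^(-1)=(1 10)(6 16)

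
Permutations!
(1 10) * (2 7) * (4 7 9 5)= (1 10)(2 9 5 4 7)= [0, 10, 9, 3, 7, 4, 6, 2, 8, 5, 1]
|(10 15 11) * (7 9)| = |(7 9)(10 15 11)| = 6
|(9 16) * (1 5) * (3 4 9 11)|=10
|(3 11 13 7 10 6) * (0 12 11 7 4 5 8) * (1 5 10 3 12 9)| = 30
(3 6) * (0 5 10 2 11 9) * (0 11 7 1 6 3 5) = (1 6 5 10 2 7)(9 11) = [0, 6, 7, 3, 4, 10, 5, 1, 8, 11, 2, 9]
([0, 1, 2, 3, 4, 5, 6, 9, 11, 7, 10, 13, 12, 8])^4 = (8 11 13)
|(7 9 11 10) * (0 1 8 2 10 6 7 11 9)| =8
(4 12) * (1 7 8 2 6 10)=(1 7 8 2 6 10)(4 12)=[0, 7, 6, 3, 12, 5, 10, 8, 2, 9, 1, 11, 4]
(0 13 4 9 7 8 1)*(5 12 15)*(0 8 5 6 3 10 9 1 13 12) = (0 12 15 6 3 10 9 7 5)(1 8 13 4) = [12, 8, 2, 10, 1, 0, 3, 5, 13, 7, 9, 11, 15, 4, 14, 6]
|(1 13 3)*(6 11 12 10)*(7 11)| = 15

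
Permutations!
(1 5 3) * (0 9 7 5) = (0 9 7 5 3 1) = [9, 0, 2, 1, 4, 3, 6, 5, 8, 7]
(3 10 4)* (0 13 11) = (0 13 11)(3 10 4) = [13, 1, 2, 10, 3, 5, 6, 7, 8, 9, 4, 0, 12, 11]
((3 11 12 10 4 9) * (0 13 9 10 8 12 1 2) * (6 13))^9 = (0 6 13 9 3 11 1 2)(4 10)(8 12)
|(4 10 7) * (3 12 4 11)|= |(3 12 4 10 7 11)|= 6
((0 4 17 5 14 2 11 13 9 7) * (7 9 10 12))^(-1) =((0 4 17 5 14 2 11 13 10 12 7))^(-1) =(0 7 12 10 13 11 2 14 5 17 4)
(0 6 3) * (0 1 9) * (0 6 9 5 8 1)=(0 9 6 3)(1 5 8)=[9, 5, 2, 0, 4, 8, 3, 7, 1, 6]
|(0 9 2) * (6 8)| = |(0 9 2)(6 8)| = 6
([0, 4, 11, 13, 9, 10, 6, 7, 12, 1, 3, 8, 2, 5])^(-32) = [0, 4, 2, 3, 9, 5, 6, 7, 8, 1, 10, 11, 12, 13]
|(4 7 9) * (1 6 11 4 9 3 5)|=7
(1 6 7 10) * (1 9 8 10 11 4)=(1 6 7 11 4)(8 10 9)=[0, 6, 2, 3, 1, 5, 7, 11, 10, 8, 9, 4]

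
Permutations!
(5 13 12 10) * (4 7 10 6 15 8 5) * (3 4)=(3 4 7 10)(5 13 12 6 15 8)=[0, 1, 2, 4, 7, 13, 15, 10, 5, 9, 3, 11, 6, 12, 14, 8]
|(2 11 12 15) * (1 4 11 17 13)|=|(1 4 11 12 15 2 17 13)|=8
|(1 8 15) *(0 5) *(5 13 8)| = |(0 13 8 15 1 5)| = 6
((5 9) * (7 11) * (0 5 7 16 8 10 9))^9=(0 5)(7 8)(9 16)(10 11)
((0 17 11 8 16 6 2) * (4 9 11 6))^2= (0 6)(2 17)(4 11 16 9 8)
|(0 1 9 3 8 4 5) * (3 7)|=8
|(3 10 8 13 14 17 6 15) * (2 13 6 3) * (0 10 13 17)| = 10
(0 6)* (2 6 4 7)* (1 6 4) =(0 1 6)(2 4 7) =[1, 6, 4, 3, 7, 5, 0, 2]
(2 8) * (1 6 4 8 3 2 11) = (1 6 4 8 11)(2 3) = [0, 6, 3, 2, 8, 5, 4, 7, 11, 9, 10, 1]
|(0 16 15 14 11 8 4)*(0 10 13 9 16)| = |(4 10 13 9 16 15 14 11 8)| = 9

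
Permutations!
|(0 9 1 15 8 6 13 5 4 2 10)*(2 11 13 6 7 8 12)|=28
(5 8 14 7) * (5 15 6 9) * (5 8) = (6 9 8 14 7 15) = [0, 1, 2, 3, 4, 5, 9, 15, 14, 8, 10, 11, 12, 13, 7, 6]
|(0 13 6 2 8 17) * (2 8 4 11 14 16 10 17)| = |(0 13 6 8 2 4 11 14 16 10 17)| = 11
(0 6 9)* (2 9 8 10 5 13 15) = (0 6 8 10 5 13 15 2 9) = [6, 1, 9, 3, 4, 13, 8, 7, 10, 0, 5, 11, 12, 15, 14, 2]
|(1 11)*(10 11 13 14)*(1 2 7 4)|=|(1 13 14 10 11 2 7 4)|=8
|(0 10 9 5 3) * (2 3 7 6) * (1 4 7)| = |(0 10 9 5 1 4 7 6 2 3)| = 10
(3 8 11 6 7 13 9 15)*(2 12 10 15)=[0, 1, 12, 8, 4, 5, 7, 13, 11, 2, 15, 6, 10, 9, 14, 3]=(2 12 10 15 3 8 11 6 7 13 9)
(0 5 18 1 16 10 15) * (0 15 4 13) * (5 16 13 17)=(0 16 10 4 17 5 18 1 13)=[16, 13, 2, 3, 17, 18, 6, 7, 8, 9, 4, 11, 12, 0, 14, 15, 10, 5, 1]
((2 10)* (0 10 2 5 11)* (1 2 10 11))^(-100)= (11)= ((0 11)(1 2 10 5))^(-100)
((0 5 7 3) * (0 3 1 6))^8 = (0 1 5 6 7)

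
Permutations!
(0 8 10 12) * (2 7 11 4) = (0 8 10 12)(2 7 11 4) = [8, 1, 7, 3, 2, 5, 6, 11, 10, 9, 12, 4, 0]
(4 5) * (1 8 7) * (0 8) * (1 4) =(0 8 7 4 5 1) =[8, 0, 2, 3, 5, 1, 6, 4, 7]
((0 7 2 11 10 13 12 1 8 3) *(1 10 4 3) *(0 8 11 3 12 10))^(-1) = (0 12 4 11 1 8 3 2 7)(10 13)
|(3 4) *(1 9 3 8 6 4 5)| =|(1 9 3 5)(4 8 6)| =12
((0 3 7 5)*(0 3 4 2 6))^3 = (7)(0 6 2 4)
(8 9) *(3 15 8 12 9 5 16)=(3 15 8 5 16)(9 12)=[0, 1, 2, 15, 4, 16, 6, 7, 5, 12, 10, 11, 9, 13, 14, 8, 3]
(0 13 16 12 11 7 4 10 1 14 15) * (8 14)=(0 13 16 12 11 7 4 10 1 8 14 15)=[13, 8, 2, 3, 10, 5, 6, 4, 14, 9, 1, 7, 11, 16, 15, 0, 12]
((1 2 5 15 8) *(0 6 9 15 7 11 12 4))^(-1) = ((0 6 9 15 8 1 2 5 7 11 12 4))^(-1) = (0 4 12 11 7 5 2 1 8 15 9 6)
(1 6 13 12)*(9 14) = (1 6 13 12)(9 14) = [0, 6, 2, 3, 4, 5, 13, 7, 8, 14, 10, 11, 1, 12, 9]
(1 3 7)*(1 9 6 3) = [0, 1, 2, 7, 4, 5, 3, 9, 8, 6] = (3 7 9 6)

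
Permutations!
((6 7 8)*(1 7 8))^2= (8)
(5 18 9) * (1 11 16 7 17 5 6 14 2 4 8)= (1 11 16 7 17 5 18 9 6 14 2 4 8)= [0, 11, 4, 3, 8, 18, 14, 17, 1, 6, 10, 16, 12, 13, 2, 15, 7, 5, 9]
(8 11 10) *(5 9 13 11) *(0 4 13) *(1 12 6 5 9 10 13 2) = (0 4 2 1 12 6 5 10 8 9)(11 13) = [4, 12, 1, 3, 2, 10, 5, 7, 9, 0, 8, 13, 6, 11]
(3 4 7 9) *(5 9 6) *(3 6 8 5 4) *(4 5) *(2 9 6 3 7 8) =(2 9 3 7)(4 8)(5 6) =[0, 1, 9, 7, 8, 6, 5, 2, 4, 3]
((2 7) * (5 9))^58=((2 7)(5 9))^58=(9)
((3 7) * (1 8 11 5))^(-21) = (1 5 11 8)(3 7)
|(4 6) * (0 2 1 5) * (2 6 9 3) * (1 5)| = |(0 6 4 9 3 2 5)| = 7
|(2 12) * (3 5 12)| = 4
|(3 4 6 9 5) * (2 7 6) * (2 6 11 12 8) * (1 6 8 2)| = 28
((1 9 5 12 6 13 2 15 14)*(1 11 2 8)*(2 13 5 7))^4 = (1 15 8 2 13 7 11 9 14)(5 12 6)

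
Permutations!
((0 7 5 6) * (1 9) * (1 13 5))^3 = (0 9 6 1 5 7 13)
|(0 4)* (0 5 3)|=4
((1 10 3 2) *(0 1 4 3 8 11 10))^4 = (2 4 3)(8 11 10)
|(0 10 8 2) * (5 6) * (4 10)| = 10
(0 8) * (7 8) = (0 7 8) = [7, 1, 2, 3, 4, 5, 6, 8, 0]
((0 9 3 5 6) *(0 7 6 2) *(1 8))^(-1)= ((0 9 3 5 2)(1 8)(6 7))^(-1)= (0 2 5 3 9)(1 8)(6 7)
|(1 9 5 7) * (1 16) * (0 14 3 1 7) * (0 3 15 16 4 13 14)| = |(1 9 5 3)(4 13 14 15 16 7)| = 12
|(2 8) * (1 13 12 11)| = 4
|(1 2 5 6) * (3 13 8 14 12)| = |(1 2 5 6)(3 13 8 14 12)| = 20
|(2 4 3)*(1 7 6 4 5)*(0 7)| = 8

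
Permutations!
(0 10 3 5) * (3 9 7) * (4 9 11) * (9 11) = (0 10 9 7 3 5)(4 11) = [10, 1, 2, 5, 11, 0, 6, 3, 8, 7, 9, 4]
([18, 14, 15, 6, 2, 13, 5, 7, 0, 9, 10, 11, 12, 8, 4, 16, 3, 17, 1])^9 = [6, 13, 18, 4, 0, 15, 2, 7, 3, 9, 10, 11, 12, 16, 8, 1, 14, 17, 5]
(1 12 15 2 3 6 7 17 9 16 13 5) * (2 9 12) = (1 2 3 6 7 17 12 15 9 16 13 5) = [0, 2, 3, 6, 4, 1, 7, 17, 8, 16, 10, 11, 15, 5, 14, 9, 13, 12]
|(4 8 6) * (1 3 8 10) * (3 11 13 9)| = |(1 11 13 9 3 8 6 4 10)| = 9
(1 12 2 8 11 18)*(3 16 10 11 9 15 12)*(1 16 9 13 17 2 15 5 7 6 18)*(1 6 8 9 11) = [0, 3, 9, 11, 4, 7, 18, 8, 13, 5, 1, 6, 15, 17, 14, 12, 10, 2, 16] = (1 3 11 6 18 16 10)(2 9 5 7 8 13 17)(12 15)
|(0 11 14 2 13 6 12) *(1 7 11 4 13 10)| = |(0 4 13 6 12)(1 7 11 14 2 10)| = 30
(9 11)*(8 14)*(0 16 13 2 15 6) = (0 16 13 2 15 6)(8 14)(9 11) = [16, 1, 15, 3, 4, 5, 0, 7, 14, 11, 10, 9, 12, 2, 8, 6, 13]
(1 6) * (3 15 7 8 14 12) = (1 6)(3 15 7 8 14 12) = [0, 6, 2, 15, 4, 5, 1, 8, 14, 9, 10, 11, 3, 13, 12, 7]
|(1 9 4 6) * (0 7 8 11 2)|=|(0 7 8 11 2)(1 9 4 6)|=20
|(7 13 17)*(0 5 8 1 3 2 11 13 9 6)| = |(0 5 8 1 3 2 11 13 17 7 9 6)| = 12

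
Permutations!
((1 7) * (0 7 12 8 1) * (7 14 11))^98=(0 11)(1 8 12)(7 14)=((0 14 11 7)(1 12 8))^98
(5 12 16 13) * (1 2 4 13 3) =(1 2 4 13 5 12 16 3) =[0, 2, 4, 1, 13, 12, 6, 7, 8, 9, 10, 11, 16, 5, 14, 15, 3]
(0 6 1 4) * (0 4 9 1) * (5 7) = (0 6)(1 9)(5 7) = [6, 9, 2, 3, 4, 7, 0, 5, 8, 1]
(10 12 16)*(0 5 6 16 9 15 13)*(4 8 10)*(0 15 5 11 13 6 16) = (0 11 13 15 6)(4 8 10 12 9 5 16) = [11, 1, 2, 3, 8, 16, 0, 7, 10, 5, 12, 13, 9, 15, 14, 6, 4]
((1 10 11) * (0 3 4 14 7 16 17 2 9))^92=(0 4 7 17 9 3 14 16 2)(1 11 10)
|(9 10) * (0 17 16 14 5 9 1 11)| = 9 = |(0 17 16 14 5 9 10 1 11)|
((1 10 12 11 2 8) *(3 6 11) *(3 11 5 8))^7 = ((1 10 12 11 2 3 6 5 8))^7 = (1 5 3 11 10 8 6 2 12)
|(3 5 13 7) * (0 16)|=4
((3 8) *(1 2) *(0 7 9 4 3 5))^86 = (0 9 3 5 7 4 8)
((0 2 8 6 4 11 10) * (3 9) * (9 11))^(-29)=((0 2 8 6 4 9 3 11 10))^(-29)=(0 11 9 6 2 10 3 4 8)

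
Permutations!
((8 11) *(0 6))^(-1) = (0 6)(8 11)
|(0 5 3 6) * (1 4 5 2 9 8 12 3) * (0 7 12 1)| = |(0 2 9 8 1 4 5)(3 6 7 12)| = 28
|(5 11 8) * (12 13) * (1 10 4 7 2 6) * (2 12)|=24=|(1 10 4 7 12 13 2 6)(5 11 8)|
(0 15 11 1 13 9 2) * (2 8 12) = (0 15 11 1 13 9 8 12 2) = [15, 13, 0, 3, 4, 5, 6, 7, 12, 8, 10, 1, 2, 9, 14, 11]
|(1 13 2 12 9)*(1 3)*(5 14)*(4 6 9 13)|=|(1 4 6 9 3)(2 12 13)(5 14)|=30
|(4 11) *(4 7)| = 3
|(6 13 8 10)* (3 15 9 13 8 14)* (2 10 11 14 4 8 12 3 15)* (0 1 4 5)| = |(0 1 4 8 11 14 15 9 13 5)(2 10 6 12 3)| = 10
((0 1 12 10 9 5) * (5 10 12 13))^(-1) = (0 5 13 1)(9 10)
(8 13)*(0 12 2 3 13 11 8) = (0 12 2 3 13)(8 11) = [12, 1, 3, 13, 4, 5, 6, 7, 11, 9, 10, 8, 2, 0]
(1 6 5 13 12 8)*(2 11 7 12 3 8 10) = (1 6 5 13 3 8)(2 11 7 12 10) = [0, 6, 11, 8, 4, 13, 5, 12, 1, 9, 2, 7, 10, 3]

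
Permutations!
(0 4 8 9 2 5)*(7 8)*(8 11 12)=(0 4 7 11 12 8 9 2 5)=[4, 1, 5, 3, 7, 0, 6, 11, 9, 2, 10, 12, 8]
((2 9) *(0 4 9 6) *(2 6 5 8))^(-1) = (0 6 9 4)(2 8 5)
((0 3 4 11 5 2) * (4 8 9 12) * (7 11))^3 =(0 9 7 2 8 4 5 3 12 11)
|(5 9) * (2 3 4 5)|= 5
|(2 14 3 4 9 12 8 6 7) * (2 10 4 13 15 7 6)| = 11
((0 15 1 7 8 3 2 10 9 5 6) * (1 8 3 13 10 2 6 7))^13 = (0 13 5 6 8 9 3 15 10 7)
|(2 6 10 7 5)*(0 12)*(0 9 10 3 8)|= 10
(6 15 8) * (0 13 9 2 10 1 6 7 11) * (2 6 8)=[13, 8, 10, 3, 4, 5, 15, 11, 7, 6, 1, 0, 12, 9, 14, 2]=(0 13 9 6 15 2 10 1 8 7 11)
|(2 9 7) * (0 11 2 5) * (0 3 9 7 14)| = |(0 11 2 7 5 3 9 14)| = 8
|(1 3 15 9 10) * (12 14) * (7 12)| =|(1 3 15 9 10)(7 12 14)| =15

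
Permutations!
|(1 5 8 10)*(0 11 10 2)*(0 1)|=|(0 11 10)(1 5 8 2)|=12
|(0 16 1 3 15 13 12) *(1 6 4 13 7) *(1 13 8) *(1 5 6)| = |(0 16 1 3 15 7 13 12)(4 8 5 6)| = 8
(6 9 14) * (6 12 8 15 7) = (6 9 14 12 8 15 7) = [0, 1, 2, 3, 4, 5, 9, 6, 15, 14, 10, 11, 8, 13, 12, 7]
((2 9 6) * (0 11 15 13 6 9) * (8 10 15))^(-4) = (0 15)(2 10)(6 8)(11 13)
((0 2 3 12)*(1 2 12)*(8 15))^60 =((0 12)(1 2 3)(8 15))^60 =(15)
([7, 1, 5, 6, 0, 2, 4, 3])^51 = [7, 1, 5, 6, 0, 2, 4, 3]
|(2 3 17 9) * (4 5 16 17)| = |(2 3 4 5 16 17 9)| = 7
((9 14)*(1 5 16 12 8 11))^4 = ((1 5 16 12 8 11)(9 14))^4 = (1 8 16)(5 11 12)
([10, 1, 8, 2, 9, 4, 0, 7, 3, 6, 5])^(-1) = (0 6 9 4 5 10)(2 3 8)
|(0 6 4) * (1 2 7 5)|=|(0 6 4)(1 2 7 5)|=12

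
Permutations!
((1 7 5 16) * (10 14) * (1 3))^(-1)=((1 7 5 16 3)(10 14))^(-1)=(1 3 16 5 7)(10 14)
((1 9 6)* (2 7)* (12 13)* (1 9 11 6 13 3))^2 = ((1 11 6 9 13 12 3)(2 7))^2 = (1 6 13 3 11 9 12)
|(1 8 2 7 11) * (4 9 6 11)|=8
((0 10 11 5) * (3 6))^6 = (0 11)(5 10)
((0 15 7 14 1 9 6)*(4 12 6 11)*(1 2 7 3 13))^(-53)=(0 4 1 15 12 9 3 6 11 13)(2 7 14)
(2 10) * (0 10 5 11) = (0 10 2 5 11) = [10, 1, 5, 3, 4, 11, 6, 7, 8, 9, 2, 0]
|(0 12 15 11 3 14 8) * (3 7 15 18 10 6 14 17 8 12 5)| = |(0 5 3 17 8)(6 14 12 18 10)(7 15 11)| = 15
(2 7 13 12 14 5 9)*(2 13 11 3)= (2 7 11 3)(5 9 13 12 14)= [0, 1, 7, 2, 4, 9, 6, 11, 8, 13, 10, 3, 14, 12, 5]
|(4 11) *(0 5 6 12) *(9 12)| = 10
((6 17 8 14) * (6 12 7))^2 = ((6 17 8 14 12 7))^2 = (6 8 12)(7 17 14)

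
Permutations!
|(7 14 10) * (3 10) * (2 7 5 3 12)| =|(2 7 14 12)(3 10 5)| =12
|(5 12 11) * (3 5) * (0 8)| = 4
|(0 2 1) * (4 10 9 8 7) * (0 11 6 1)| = 30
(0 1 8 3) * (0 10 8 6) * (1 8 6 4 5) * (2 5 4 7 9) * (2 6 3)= [8, 7, 5, 10, 4, 1, 0, 9, 2, 6, 3]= (0 8 2 5 1 7 9 6)(3 10)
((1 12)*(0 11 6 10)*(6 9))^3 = ((0 11 9 6 10)(1 12))^3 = (0 6 11 10 9)(1 12)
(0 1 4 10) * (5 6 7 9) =(0 1 4 10)(5 6 7 9) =[1, 4, 2, 3, 10, 6, 7, 9, 8, 5, 0]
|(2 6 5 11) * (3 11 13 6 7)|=12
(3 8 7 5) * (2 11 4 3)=(2 11 4 3 8 7 5)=[0, 1, 11, 8, 3, 2, 6, 5, 7, 9, 10, 4]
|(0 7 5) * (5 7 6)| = 3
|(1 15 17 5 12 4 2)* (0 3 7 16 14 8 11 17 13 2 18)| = |(0 3 7 16 14 8 11 17 5 12 4 18)(1 15 13 2)| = 12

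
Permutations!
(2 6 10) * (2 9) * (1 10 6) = (1 10 9 2) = [0, 10, 1, 3, 4, 5, 6, 7, 8, 2, 9]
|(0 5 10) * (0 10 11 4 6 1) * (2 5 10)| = 8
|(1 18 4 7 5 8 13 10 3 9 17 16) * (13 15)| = |(1 18 4 7 5 8 15 13 10 3 9 17 16)| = 13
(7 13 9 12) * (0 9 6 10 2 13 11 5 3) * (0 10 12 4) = [9, 1, 13, 10, 0, 3, 12, 11, 8, 4, 2, 5, 7, 6] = (0 9 4)(2 13 6 12 7 11 5 3 10)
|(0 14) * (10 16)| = 2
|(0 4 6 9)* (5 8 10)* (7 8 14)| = 20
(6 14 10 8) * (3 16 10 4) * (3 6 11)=(3 16 10 8 11)(4 6 14)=[0, 1, 2, 16, 6, 5, 14, 7, 11, 9, 8, 3, 12, 13, 4, 15, 10]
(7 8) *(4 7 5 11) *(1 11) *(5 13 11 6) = (1 6 5)(4 7 8 13 11) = [0, 6, 2, 3, 7, 1, 5, 8, 13, 9, 10, 4, 12, 11]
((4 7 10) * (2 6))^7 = ((2 6)(4 7 10))^7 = (2 6)(4 7 10)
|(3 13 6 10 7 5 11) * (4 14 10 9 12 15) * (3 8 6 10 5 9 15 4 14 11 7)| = |(3 13 10)(4 11 8 6 15 14 5 7 9 12)| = 30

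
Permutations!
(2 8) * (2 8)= (8)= [0, 1, 2, 3, 4, 5, 6, 7, 8]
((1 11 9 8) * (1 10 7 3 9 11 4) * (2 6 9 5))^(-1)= (11)(1 4)(2 5 3 7 10 8 9 6)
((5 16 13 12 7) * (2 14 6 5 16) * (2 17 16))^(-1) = (2 7 12 13 16 17 5 6 14)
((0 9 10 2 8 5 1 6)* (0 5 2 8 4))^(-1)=(0 4 2 8 10 9)(1 5 6)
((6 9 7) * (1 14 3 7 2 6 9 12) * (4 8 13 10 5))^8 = (14)(4 10 8 5 13)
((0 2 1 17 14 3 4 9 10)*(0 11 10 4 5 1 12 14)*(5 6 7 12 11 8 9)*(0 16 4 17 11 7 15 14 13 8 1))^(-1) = ((0 2 7 12 13 8 9 17 16 4 5)(1 11 10)(3 6 15 14))^(-1) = (0 5 4 16 17 9 8 13 12 7 2)(1 10 11)(3 14 15 6)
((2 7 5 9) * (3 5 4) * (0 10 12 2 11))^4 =(0 7 9 12 3)(2 5 10 4 11)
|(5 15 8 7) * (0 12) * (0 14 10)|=4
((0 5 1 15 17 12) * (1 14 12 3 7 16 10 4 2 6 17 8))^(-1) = (0 12 14 5)(1 8 15)(2 4 10 16 7 3 17 6)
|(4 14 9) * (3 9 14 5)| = 4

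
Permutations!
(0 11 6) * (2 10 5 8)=[11, 1, 10, 3, 4, 8, 0, 7, 2, 9, 5, 6]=(0 11 6)(2 10 5 8)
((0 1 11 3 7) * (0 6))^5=(0 6 7 3 11 1)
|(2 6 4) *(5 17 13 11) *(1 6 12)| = 20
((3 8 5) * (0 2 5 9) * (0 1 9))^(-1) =(0 8 3 5 2)(1 9)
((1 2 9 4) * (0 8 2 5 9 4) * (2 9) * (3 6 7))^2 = (0 9 8)(1 2)(3 7 6)(4 5)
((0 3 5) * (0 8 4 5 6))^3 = ((0 3 6)(4 5 8))^3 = (8)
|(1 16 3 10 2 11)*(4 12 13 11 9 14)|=|(1 16 3 10 2 9 14 4 12 13 11)|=11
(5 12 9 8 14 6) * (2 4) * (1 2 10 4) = (1 2)(4 10)(5 12 9 8 14 6) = [0, 2, 1, 3, 10, 12, 5, 7, 14, 8, 4, 11, 9, 13, 6]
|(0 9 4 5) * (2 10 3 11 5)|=|(0 9 4 2 10 3 11 5)|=8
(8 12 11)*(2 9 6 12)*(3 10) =[0, 1, 9, 10, 4, 5, 12, 7, 2, 6, 3, 8, 11] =(2 9 6 12 11 8)(3 10)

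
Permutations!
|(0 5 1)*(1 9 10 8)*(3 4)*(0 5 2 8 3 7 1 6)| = 28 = |(0 2 8 6)(1 5 9 10 3 4 7)|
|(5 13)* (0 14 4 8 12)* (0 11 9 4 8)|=14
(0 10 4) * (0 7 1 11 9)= (0 10 4 7 1 11 9)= [10, 11, 2, 3, 7, 5, 6, 1, 8, 0, 4, 9]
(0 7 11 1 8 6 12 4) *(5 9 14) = (0 7 11 1 8 6 12 4)(5 9 14) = [7, 8, 2, 3, 0, 9, 12, 11, 6, 14, 10, 1, 4, 13, 5]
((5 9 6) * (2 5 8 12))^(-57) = (2 6)(5 8)(9 12)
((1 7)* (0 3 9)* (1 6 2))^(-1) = (0 9 3)(1 2 6 7)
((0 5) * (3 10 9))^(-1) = (0 5)(3 9 10)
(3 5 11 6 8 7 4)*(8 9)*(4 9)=(3 5 11 6 4)(7 9 8)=[0, 1, 2, 5, 3, 11, 4, 9, 7, 8, 10, 6]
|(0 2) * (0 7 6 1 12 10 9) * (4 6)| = 9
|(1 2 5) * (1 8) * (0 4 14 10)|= 4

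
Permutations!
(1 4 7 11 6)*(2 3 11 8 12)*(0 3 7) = (0 3 11 6 1 4)(2 7 8 12) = [3, 4, 7, 11, 0, 5, 1, 8, 12, 9, 10, 6, 2]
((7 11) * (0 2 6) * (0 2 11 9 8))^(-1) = (0 8 9 7 11)(2 6) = ((0 11 7 9 8)(2 6))^(-1)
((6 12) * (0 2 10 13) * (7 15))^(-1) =((0 2 10 13)(6 12)(7 15))^(-1) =(0 13 10 2)(6 12)(7 15)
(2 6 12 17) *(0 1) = (0 1)(2 6 12 17) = [1, 0, 6, 3, 4, 5, 12, 7, 8, 9, 10, 11, 17, 13, 14, 15, 16, 2]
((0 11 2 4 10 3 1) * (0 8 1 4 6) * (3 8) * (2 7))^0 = (11)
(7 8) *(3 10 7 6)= (3 10 7 8 6)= [0, 1, 2, 10, 4, 5, 3, 8, 6, 9, 7]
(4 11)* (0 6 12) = (0 6 12)(4 11) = [6, 1, 2, 3, 11, 5, 12, 7, 8, 9, 10, 4, 0]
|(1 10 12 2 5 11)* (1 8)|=|(1 10 12 2 5 11 8)|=7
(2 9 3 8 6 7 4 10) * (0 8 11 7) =(0 8 6)(2 9 3 11 7 4 10) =[8, 1, 9, 11, 10, 5, 0, 4, 6, 3, 2, 7]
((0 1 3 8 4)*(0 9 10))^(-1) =(0 10 9 4 8 3 1)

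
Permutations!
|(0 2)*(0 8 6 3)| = 5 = |(0 2 8 6 3)|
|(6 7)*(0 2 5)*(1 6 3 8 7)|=6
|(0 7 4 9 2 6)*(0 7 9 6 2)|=|(0 9)(4 6 7)|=6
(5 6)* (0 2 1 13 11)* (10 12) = (0 2 1 13 11)(5 6)(10 12) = [2, 13, 1, 3, 4, 6, 5, 7, 8, 9, 12, 0, 10, 11]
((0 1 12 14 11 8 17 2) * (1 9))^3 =((0 9 1 12 14 11 8 17 2))^3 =(0 12 8)(1 11 2)(9 14 17)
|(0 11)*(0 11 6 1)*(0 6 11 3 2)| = 4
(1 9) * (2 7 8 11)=(1 9)(2 7 8 11)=[0, 9, 7, 3, 4, 5, 6, 8, 11, 1, 10, 2]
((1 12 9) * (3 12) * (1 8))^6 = ((1 3 12 9 8))^6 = (1 3 12 9 8)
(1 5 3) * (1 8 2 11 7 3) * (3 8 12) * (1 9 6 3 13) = (1 5 9 6 3 12 13)(2 11 7 8) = [0, 5, 11, 12, 4, 9, 3, 8, 2, 6, 10, 7, 13, 1]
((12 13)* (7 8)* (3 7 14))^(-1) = (3 14 8 7)(12 13)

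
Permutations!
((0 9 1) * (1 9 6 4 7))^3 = ((9)(0 6 4 7 1))^3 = (9)(0 7 6 1 4)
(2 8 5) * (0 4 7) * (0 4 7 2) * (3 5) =(0 7 4 2 8 3 5) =[7, 1, 8, 5, 2, 0, 6, 4, 3]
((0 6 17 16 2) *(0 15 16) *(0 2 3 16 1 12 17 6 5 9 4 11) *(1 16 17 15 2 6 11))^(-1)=(0 11 6 17 3 16 15 12 1 4 9 5)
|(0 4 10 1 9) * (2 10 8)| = 7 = |(0 4 8 2 10 1 9)|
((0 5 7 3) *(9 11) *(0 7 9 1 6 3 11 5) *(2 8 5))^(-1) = (1 11 7 3 6)(2 9 5 8)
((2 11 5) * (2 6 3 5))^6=((2 11)(3 5 6))^6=(11)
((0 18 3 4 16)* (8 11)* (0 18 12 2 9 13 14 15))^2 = (0 2 13 15 12 9 14)(3 16)(4 18) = ((0 12 2 9 13 14 15)(3 4 16 18)(8 11))^2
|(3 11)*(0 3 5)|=|(0 3 11 5)|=4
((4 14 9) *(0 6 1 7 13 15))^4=(0 13 1)(4 14 9)(6 15 7)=((0 6 1 7 13 15)(4 14 9))^4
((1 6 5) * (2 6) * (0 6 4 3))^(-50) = (0 3 4 2 1 5 6)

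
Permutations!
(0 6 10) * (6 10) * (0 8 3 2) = [10, 1, 0, 2, 4, 5, 6, 7, 3, 9, 8] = (0 10 8 3 2)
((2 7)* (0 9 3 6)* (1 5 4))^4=((0 9 3 6)(1 5 4)(2 7))^4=(9)(1 5 4)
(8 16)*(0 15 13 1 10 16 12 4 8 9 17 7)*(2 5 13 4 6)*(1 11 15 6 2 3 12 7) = (0 6 3 12 2 5 13 11 15 4 8 7)(1 10 16 9 17) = [6, 10, 5, 12, 8, 13, 3, 0, 7, 17, 16, 15, 2, 11, 14, 4, 9, 1]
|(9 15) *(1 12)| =|(1 12)(9 15)| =2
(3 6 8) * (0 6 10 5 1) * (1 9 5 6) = (0 1)(3 10 6 8)(5 9) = [1, 0, 2, 10, 4, 9, 8, 7, 3, 5, 6]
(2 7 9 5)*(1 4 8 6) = (1 4 8 6)(2 7 9 5) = [0, 4, 7, 3, 8, 2, 1, 9, 6, 5]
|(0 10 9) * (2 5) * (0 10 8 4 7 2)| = |(0 8 4 7 2 5)(9 10)| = 6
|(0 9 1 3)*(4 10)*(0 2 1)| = 6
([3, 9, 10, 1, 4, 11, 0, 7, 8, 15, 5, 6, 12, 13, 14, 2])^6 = [10, 11, 3, 5, 4, 9, 2, 7, 8, 6, 1, 15, 12, 13, 14, 0]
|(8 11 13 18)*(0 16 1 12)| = 4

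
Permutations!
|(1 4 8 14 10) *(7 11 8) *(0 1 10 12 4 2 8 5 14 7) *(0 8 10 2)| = |(0 1)(2 10)(4 8 7 11 5 14 12)| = 14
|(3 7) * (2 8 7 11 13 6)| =7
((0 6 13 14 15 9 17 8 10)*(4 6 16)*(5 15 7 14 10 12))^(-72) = (17)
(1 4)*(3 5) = (1 4)(3 5) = [0, 4, 2, 5, 1, 3]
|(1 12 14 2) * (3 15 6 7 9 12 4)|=|(1 4 3 15 6 7 9 12 14 2)|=10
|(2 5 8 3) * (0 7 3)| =|(0 7 3 2 5 8)| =6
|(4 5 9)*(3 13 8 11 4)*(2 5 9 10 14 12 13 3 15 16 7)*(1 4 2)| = 24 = |(1 4 9 15 16 7)(2 5 10 14 12 13 8 11)|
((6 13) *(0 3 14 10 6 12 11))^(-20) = ((0 3 14 10 6 13 12 11))^(-20) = (0 6)(3 13)(10 11)(12 14)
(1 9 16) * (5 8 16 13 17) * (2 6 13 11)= [0, 9, 6, 3, 4, 8, 13, 7, 16, 11, 10, 2, 12, 17, 14, 15, 1, 5]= (1 9 11 2 6 13 17 5 8 16)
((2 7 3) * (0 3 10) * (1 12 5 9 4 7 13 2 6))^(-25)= (0 5)(1 7)(2 13)(3 9)(4 6)(10 12)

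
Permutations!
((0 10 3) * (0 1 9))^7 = ((0 10 3 1 9))^7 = (0 3 9 10 1)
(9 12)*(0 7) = (0 7)(9 12) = [7, 1, 2, 3, 4, 5, 6, 0, 8, 12, 10, 11, 9]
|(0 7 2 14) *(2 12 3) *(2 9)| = |(0 7 12 3 9 2 14)| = 7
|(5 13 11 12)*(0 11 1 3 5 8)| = 4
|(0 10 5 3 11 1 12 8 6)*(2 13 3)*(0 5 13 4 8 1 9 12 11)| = |(0 10 13 3)(1 11 9 12)(2 4 8 6 5)| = 20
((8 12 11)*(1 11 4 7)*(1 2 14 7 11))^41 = (2 7 14)(4 11 8 12)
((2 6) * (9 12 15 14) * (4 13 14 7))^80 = (4 9 7 14 15 13 12)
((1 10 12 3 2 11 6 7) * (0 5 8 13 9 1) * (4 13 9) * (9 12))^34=(13)(0 6 2 12 5 7 11 3 8)(1 10 9)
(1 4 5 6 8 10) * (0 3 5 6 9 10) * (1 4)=(0 3 5 9 10 4 6 8)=[3, 1, 2, 5, 6, 9, 8, 7, 0, 10, 4]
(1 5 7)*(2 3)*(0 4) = [4, 5, 3, 2, 0, 7, 6, 1] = (0 4)(1 5 7)(2 3)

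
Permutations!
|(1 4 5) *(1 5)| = |(5)(1 4)| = 2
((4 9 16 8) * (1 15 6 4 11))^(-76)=(1 9)(4 11)(6 8)(15 16)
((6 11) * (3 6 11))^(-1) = ((11)(3 6))^(-1) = (11)(3 6)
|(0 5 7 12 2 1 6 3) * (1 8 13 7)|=5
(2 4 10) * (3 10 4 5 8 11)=(2 5 8 11 3 10)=[0, 1, 5, 10, 4, 8, 6, 7, 11, 9, 2, 3]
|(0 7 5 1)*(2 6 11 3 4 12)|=12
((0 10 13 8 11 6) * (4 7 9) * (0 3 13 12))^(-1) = ((0 10 12)(3 13 8 11 6)(4 7 9))^(-1) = (0 12 10)(3 6 11 8 13)(4 9 7)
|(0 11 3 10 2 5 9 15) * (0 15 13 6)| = 9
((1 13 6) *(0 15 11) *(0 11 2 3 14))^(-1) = (0 14 3 2 15)(1 6 13)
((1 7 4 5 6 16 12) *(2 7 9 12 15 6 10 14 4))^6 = ((1 9 12)(2 7)(4 5 10 14)(6 16 15))^6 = (16)(4 10)(5 14)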